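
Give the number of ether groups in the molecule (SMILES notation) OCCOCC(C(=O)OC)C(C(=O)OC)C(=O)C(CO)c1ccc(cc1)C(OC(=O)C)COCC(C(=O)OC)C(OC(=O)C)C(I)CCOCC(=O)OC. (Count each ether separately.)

Reading the structure from left to right:
  HOCH2: HO– on an sp³ carbon → alcohol.
  CH2OCH2: C–O–C with sp³ carbons on both sides and no adjacent C=O → ether.
  CH(COOCH3): pendant –COOCH3: carbonyl C bonded to C and –OCH3 → ester.
  CH(COOCH3): pendant –COOCH3: carbonyl C bonded to C and –OCH3 → ester.
  CO: –C(=O)– with carbon on both sides → ketone.
  CH(CH2OH): pendant –CH2OH on an sp³ backbone C → alcohol.
  C6H4: para-disubstituted benzene ring → arene.
  CH(OCOCH3): pendant –OC(=O)CH3: an acyloxy group → ester.
  CH2OCH2: C–O–C with sp³ carbons on both sides and no adjacent C=O → ether.
  CH(COOCH3): pendant –COOCH3: carbonyl C bonded to C and –OCH3 → ester.
  CH(OCOCH3): pendant –OC(=O)CH3: an acyloxy group → ester.
  CH(I): halogen on an sp³ carbon → alkyl halide.
  CH2OCH2: C–O–C with sp³ carbons on both sides and no adjacent C=O → ether.
  COOCH3: –C(=O)OCH3: carbonyl C bonded to C and to –OCH3 → ester (not ketone + ether).
Ether appears at: CH2OCH2, CH2OCH2, CH2OCH2 → 3.

3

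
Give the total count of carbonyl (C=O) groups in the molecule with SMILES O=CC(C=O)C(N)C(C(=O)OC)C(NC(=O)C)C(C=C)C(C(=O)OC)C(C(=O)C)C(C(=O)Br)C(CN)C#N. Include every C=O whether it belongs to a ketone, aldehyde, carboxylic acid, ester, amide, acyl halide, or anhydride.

7

OHC: aldehyde, 1 C=O (running total 1).
CH(CHO): aldehyde, 1 C=O (running total 2).
CH(COOCH3): ester, 1 C=O (running total 3).
CH(NHCOCH3): amide, 1 C=O (running total 4).
CH(COOCH3): ester, 1 C=O (running total 5).
CH(COCH3): ketone, 1 C=O (running total 6).
CH(COBr): acyl halide, 1 C=O (running total 7).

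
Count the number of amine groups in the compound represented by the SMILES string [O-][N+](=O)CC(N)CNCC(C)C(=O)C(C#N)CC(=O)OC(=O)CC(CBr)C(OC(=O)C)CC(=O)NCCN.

3

Working along the chain:
  O2NCH2: –NO2 on carbon → nitro group.
  CH(NH2): –NH2 on an sp³ carbon with no adjacent C=O → amine.
  CH2NHCH2: C–N–C with sp³ carbons and no adjacent C=O → amine (secondary).
  CO: –C(=O)– with carbon on both sides → ketone.
  CH(CN): pendant –C≡N: nitrile.
  CH2CO-O-COCH2: two acyl groups sharing one oxygen, –C(=O)–O–C(=O)– → anhydride.
  CH(CH2Br): pendant –CH2X: halogen on sp³ carbon → alkyl halide.
  CH(OCOCH3): pendant –OC(=O)CH3: an acyloxy group → ester.
  CH2CONHCH2: –C(=O)–N– linkage → amide (the N is not an amine).
  CH2NH2: –NH2 on an sp³ carbon with no adjacent C=O → amine.
Amine appears at: CH(NH2), CH2NHCH2, CH2NH2 → 3.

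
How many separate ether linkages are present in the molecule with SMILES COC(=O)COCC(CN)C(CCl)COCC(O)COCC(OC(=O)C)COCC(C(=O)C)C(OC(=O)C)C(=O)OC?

CH3O–C(=O)–: carbonyl C bonded to C and to –OCH3 → ester (not ketone + ether).
C–O–C with sp³ carbons on both sides and no adjacent C=O → ether.
pendant –CH2NH2: N on sp³ C, no adjacent C=O → amine.
pendant –CH2X: halogen on sp³ carbon → alkyl halide.
C–O–C with sp³ carbons on both sides and no adjacent C=O → ether.
–OH on an sp³ carbon → alcohol (secondary).
C–O–C with sp³ carbons on both sides and no adjacent C=O → ether.
pendant –OC(=O)CH3: an acyloxy group → ester.
C–O–C with sp³ carbons on both sides and no adjacent C=O → ether.
pendant –COCH3: carbonyl C bonded to two carbons → ketone.
pendant –OC(=O)CH3: an acyloxy group → ester.
–C(=O)OCH3: carbonyl C bonded to C and to –OCH3 → ester (not ketone + ether).
Ether appears at: CH2OCH2, CH2OCH2, CH2OCH2, CH2OCH2 → 4.

4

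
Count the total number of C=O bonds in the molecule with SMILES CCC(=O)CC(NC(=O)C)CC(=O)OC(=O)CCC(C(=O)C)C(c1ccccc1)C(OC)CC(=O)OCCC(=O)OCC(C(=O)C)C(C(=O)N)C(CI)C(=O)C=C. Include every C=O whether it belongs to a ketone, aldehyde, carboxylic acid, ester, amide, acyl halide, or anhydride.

10

CO: ketone, 1 C=O (running total 1).
CH(NHCOCH3): amide, 1 C=O (running total 2).
CH2CO-O-COCH2: anhydride, 2 C=O (running total 4).
CH(COCH3): ketone, 1 C=O (running total 5).
CH2COOCH2: ester, 1 C=O (running total 6).
CH2COOCH2: ester, 1 C=O (running total 7).
CH(COCH3): ketone, 1 C=O (running total 8).
CH(CONH2): amide, 1 C=O (running total 9).
CO: ketone, 1 C=O (running total 10).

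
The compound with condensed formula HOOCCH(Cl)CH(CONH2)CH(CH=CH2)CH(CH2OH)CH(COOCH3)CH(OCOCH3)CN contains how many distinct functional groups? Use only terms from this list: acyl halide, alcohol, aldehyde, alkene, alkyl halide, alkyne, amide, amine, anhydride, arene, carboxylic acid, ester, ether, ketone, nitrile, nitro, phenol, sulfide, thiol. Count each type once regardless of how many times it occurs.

Reading the structure from left to right:
  HOOC: –COOH: carbonyl C bonded to –OH and C → carboxylic acid (the –OH is not a separate alcohol).
  CH(Cl): halogen on an sp³ carbon → alkyl halide.
  CH(CONH2): pendant –CONH2: carbonyl C bonded to C and N → amide.
  CH(CH=CH2): pendant –CH=CH2: C=C double bond → alkene.
  CH(CH2OH): pendant –CH2OH on an sp³ backbone C → alcohol.
  CH(COOCH3): pendant –COOCH3: carbonyl C bonded to C and –OCH3 → ester.
  CH(OCOCH3): pendant –OC(=O)CH3: an acyloxy group → ester.
  CN: –C≡N: carbon triple-bonded to nitrogen → nitrile.
Distinct types present: alcohol, alkene, alkyl halide, amide, carboxylic acid, ester, nitrile.

7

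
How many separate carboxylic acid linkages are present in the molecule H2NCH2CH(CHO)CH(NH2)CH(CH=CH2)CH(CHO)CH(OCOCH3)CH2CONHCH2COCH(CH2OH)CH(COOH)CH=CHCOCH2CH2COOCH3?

–NH2 on an sp³ carbon with no adjacent C=O → amine.
pendant –CHO: carbonyl C bonded to C and H → aldehyde.
–NH2 on an sp³ carbon with no adjacent C=O → amine.
pendant –CH=CH2: C=C double bond → alkene.
pendant –CHO: carbonyl C bonded to C and H → aldehyde.
pendant –OC(=O)CH3: an acyloxy group → ester.
–C(=O)–N– linkage → amide (the N is not an amine).
–C(=O)– with carbon on both sides → ketone.
pendant –CH2OH on an sp³ backbone C → alcohol.
pendant –COOH: carbonyl C bonded to C and –OH → carboxylic acid.
C=C double bond → alkene.
–C(=O)– with carbon on both sides → ketone.
–C(=O)OCH3: carbonyl C bonded to C and to –OCH3 → ester (not ketone + ether).
Carboxylic acid appears at: CH(COOH) → 1.

1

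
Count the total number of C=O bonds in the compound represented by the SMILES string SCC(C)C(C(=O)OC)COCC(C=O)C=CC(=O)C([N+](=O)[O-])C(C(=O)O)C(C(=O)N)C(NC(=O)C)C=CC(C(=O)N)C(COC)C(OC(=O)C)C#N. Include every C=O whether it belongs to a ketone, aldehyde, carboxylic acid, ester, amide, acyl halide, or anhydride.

CH(COOCH3): ester, 1 C=O (running total 1).
CH(CHO): aldehyde, 1 C=O (running total 2).
CO: ketone, 1 C=O (running total 3).
CH(COOH): carboxylic acid, 1 C=O (running total 4).
CH(CONH2): amide, 1 C=O (running total 5).
CH(NHCOCH3): amide, 1 C=O (running total 6).
CH(CONH2): amide, 1 C=O (running total 7).
CH(OCOCH3): ester, 1 C=O (running total 8).

8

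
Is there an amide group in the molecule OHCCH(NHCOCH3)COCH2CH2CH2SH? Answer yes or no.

terminal –CHO: carbonyl C bonded to H and C → aldehyde.
pendant –NHC(=O)CH3: N bonded to a carbonyl → amide (not amine).
–C(=O)– with carbon on both sides → ketone.
–SH on an sp³ carbon → thiol.
The CH(NHCOCH3) segment supplies the amide: pendant –NHC(=O)CH3: N bonded to a carbonyl → amide (not amine).

yes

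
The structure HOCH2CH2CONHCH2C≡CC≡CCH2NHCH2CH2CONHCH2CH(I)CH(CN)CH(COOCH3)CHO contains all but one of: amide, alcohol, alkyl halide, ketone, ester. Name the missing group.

ketone

amide: present (CH2CONHCH2 — –C(=O)–N– linkage → amide (the N is not an amine)).
ester: present (CH(COOCH3) — pendant –COOCH3: carbonyl C bonded to C and –OCH3 → ester).
alkyl halide: present (CH(I) — halogen on an sp³ carbon → alkyl halide).
alcohol: present (HOCH2 — HO– on an sp³ carbon → alcohol).
ketone: absent. In CH(COOCH3), the C=O is bonded to an –O–C group, which defines an ester, not a ketone. In CH2CONHCH2, the C=O is bonded to nitrogen, which defines an amide, not a ketone. In CHO, the carbonyl carbon carries an H, so it is an aldehyde, not a ketone.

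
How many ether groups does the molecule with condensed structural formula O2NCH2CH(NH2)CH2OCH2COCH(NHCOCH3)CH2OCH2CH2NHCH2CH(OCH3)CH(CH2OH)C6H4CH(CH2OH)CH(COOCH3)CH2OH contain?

Taking each segment in turn:
  O2NCH2: –NO2 on carbon → nitro group.
  CH(NH2): –NH2 on an sp³ carbon with no adjacent C=O → amine.
  CH2OCH2: C–O–C with sp³ carbons on both sides and no adjacent C=O → ether.
  CO: –C(=O)– with carbon on both sides → ketone.
  CH(NHCOCH3): pendant –NHC(=O)CH3: N bonded to a carbonyl → amide (not amine).
  CH2OCH2: C–O–C with sp³ carbons on both sides and no adjacent C=O → ether.
  CH2NHCH2: C–N–C with sp³ carbons and no adjacent C=O → amine (secondary).
  CH(OCH3): pendant –OCH3: C–O–C with sp³ C, no adjacent C=O → ether.
  CH(CH2OH): pendant –CH2OH on an sp³ backbone C → alcohol.
  C6H4: para-disubstituted benzene ring → arene.
  CH(CH2OH): pendant –CH2OH on an sp³ backbone C → alcohol.
  CH(COOCH3): pendant –COOCH3: carbonyl C bonded to C and –OCH3 → ester.
  CH2OH: –OH on an sp³ carbon → alcohol.
Ether appears at: CH2OCH2, CH2OCH2, CH(OCH3) → 3.

3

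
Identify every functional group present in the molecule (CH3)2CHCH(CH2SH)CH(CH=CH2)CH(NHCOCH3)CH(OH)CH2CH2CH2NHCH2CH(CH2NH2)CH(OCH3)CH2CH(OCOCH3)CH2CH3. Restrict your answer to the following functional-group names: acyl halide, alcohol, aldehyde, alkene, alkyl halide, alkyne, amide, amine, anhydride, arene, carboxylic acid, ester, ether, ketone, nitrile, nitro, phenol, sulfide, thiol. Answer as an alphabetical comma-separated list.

alcohol, alkene, amide, amine, ester, ether, thiol

pendant –CH2SH → thiol.
pendant –CH=CH2: C=C double bond → alkene.
pendant –NHC(=O)CH3: N bonded to a carbonyl → amide (not amine).
–OH on an sp³ carbon → alcohol (secondary).
C–N–C with sp³ carbons and no adjacent C=O → amine (secondary).
pendant –CH2NH2: N on sp³ C, no adjacent C=O → amine.
pendant –OCH3: C–O–C with sp³ C, no adjacent C=O → ether.
pendant –OC(=O)CH3: an acyloxy group → ester.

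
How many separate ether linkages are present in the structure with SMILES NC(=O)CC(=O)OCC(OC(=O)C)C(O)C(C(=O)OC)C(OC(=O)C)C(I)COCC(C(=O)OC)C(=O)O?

Working along the chain:
  H2NCO: –C(=O)NH2: carbonyl C bonded to C and to N → amide (the N is not a separate amine).
  CH2COOCH2: –C(=O)–O–C with C on the carbonyl side → ester.
  CH(OCOCH3): pendant –OC(=O)CH3: an acyloxy group → ester.
  CH(OH): –OH on an sp³ carbon → alcohol (secondary).
  CH(COOCH3): pendant –COOCH3: carbonyl C bonded to C and –OCH3 → ester.
  CH(OCOCH3): pendant –OC(=O)CH3: an acyloxy group → ester.
  CH(I): halogen on an sp³ carbon → alkyl halide.
  CH2OCH2: C–O–C with sp³ carbons on both sides and no adjacent C=O → ether.
  CH(COOCH3): pendant –COOCH3: carbonyl C bonded to C and –OCH3 → ester.
  COOH: –COOH: carbonyl C bonded to –OH and C → carboxylic acid (the –OH is not a separate alcohol).
Ether appears at: CH2OCH2 → 1.

1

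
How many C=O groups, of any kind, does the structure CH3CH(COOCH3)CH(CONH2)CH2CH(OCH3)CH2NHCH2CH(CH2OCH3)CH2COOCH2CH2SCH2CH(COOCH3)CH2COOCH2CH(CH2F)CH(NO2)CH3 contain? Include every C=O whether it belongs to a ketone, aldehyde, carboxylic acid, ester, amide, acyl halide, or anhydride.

CH(COOCH3): ester, 1 C=O (running total 1).
CH(CONH2): amide, 1 C=O (running total 2).
CH2COOCH2: ester, 1 C=O (running total 3).
CH(COOCH3): ester, 1 C=O (running total 4).
CH2COOCH2: ester, 1 C=O (running total 5).

5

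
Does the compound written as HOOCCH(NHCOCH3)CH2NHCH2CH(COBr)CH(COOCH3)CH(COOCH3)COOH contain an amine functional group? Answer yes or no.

–COOH: carbonyl C bonded to –OH and C → carboxylic acid (the –OH is not a separate alcohol).
pendant –NHC(=O)CH3: N bonded to a carbonyl → amide (not amine).
C–N–C with sp³ carbons and no adjacent C=O → amine (secondary).
pendant –C(=O)X: carbonyl C bonded to C and halogen → acyl halide.
pendant –COOCH3: carbonyl C bonded to C and –OCH3 → ester.
pendant –COOCH3: carbonyl C bonded to C and –OCH3 → ester.
–COOH: carbonyl C bonded to –OH and C → carboxylic acid (the –OH is not a separate alcohol).
The CH2NHCH2 segment supplies the amine: C–N–C with sp³ carbons and no adjacent C=O → amine (secondary).

yes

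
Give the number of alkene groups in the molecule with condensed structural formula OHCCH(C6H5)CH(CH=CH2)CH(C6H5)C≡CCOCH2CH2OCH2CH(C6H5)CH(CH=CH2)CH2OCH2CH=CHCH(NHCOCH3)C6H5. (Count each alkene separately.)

Working along the chain:
  OHC: terminal –CHO: carbonyl C bonded to H and C → aldehyde.
  CH(C6H5): pendant –C6H5: benzene ring → arene.
  CH(CH=CH2): pendant –CH=CH2: C=C double bond → alkene.
  CH(C6H5): pendant –C6H5: benzene ring → arene.
  C≡C: C≡C triple bond → alkyne.
  CO: –C(=O)– with carbon on both sides → ketone.
  CH2OCH2: C–O–C with sp³ carbons on both sides and no adjacent C=O → ether.
  CH(C6H5): pendant –C6H5: benzene ring → arene.
  CH(CH=CH2): pendant –CH=CH2: C=C double bond → alkene.
  CH2OCH2: C–O–C with sp³ carbons on both sides and no adjacent C=O → ether.
  CH=CH: C=C double bond → alkene.
  CH(NHCOCH3): pendant –NHC(=O)CH3: N bonded to a carbonyl → amide (not amine).
  C6H5: –C6H5 phenyl ring → arene.
Alkene appears at: CH(CH=CH2), CH(CH=CH2), CH=CH → 3.

3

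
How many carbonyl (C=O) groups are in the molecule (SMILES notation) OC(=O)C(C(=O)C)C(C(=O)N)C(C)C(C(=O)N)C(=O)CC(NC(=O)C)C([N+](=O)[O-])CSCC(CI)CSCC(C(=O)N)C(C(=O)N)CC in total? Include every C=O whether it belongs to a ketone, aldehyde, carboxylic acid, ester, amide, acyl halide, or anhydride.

HOOC: carboxylic acid, 1 C=O (running total 1).
CH(COCH3): ketone, 1 C=O (running total 2).
CH(CONH2): amide, 1 C=O (running total 3).
CH(CONH2): amide, 1 C=O (running total 4).
CO: ketone, 1 C=O (running total 5).
CH(NHCOCH3): amide, 1 C=O (running total 6).
CH(CONH2): amide, 1 C=O (running total 7).
CH(CONH2): amide, 1 C=O (running total 8).

8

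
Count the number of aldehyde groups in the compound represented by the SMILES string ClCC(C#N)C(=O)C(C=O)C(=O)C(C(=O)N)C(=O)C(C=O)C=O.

3

Reading the structure from left to right:
  ClCH2: halogen on an sp³ carbon → alkyl halide.
  CH(CN): pendant –C≡N: nitrile.
  CO: –C(=O)– with carbon on both sides → ketone.
  CH(CHO): pendant –CHO: carbonyl C bonded to C and H → aldehyde.
  CO: –C(=O)– with carbon on both sides → ketone.
  CH(CONH2): pendant –CONH2: carbonyl C bonded to C and N → amide.
  CO: –C(=O)– with carbon on both sides → ketone.
  CH(CHO): pendant –CHO: carbonyl C bonded to C and H → aldehyde.
  CHO: terminal –CHO: carbonyl C bonded to H and C → aldehyde.
Aldehyde appears at: CH(CHO), CH(CHO), CHO → 3.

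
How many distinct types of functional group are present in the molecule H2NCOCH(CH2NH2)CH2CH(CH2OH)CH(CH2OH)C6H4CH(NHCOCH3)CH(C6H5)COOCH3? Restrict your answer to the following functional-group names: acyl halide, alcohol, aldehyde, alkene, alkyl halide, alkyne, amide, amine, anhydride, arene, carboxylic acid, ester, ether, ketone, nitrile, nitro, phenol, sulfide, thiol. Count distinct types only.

Taking each segment in turn:
  H2NCO: –C(=O)NH2: carbonyl C bonded to C and to N → amide (the N is not a separate amine).
  CH(CH2NH2): pendant –CH2NH2: N on sp³ C, no adjacent C=O → amine.
  CH(CH2OH): pendant –CH2OH on an sp³ backbone C → alcohol.
  CH(CH2OH): pendant –CH2OH on an sp³ backbone C → alcohol.
  C6H4: para-disubstituted benzene ring → arene.
  CH(NHCOCH3): pendant –NHC(=O)CH3: N bonded to a carbonyl → amide (not amine).
  CH(C6H5): pendant –C6H5: benzene ring → arene.
  COOCH3: –C(=O)OCH3: carbonyl C bonded to C and to –OCH3 → ester (not ketone + ether).
Distinct types present: alcohol, amide, amine, arene, ester.

5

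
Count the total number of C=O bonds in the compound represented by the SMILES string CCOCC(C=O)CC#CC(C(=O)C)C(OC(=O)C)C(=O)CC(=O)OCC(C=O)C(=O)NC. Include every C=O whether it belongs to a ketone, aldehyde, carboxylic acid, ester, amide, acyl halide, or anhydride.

7

CH(CHO): aldehyde, 1 C=O (running total 1).
CH(COCH3): ketone, 1 C=O (running total 2).
CH(OCOCH3): ester, 1 C=O (running total 3).
CO: ketone, 1 C=O (running total 4).
CH2COOCH2: ester, 1 C=O (running total 5).
CH(CHO): aldehyde, 1 C=O (running total 6).
CONHCH3: amide, 1 C=O (running total 7).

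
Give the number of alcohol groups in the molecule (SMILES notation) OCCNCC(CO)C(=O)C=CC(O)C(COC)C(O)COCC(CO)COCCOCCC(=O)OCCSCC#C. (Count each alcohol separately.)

HO– on an sp³ carbon → alcohol.
C–N–C with sp³ carbons and no adjacent C=O → amine (secondary).
pendant –CH2OH on an sp³ backbone C → alcohol.
–C(=O)– with carbon on both sides → ketone.
C=C double bond → alkene.
–OH on an sp³ carbon → alcohol (secondary).
pendant –CH2OCH3: C–O–C linkage → ether.
–OH on an sp³ carbon → alcohol (secondary).
C–O–C with sp³ carbons on both sides and no adjacent C=O → ether.
pendant –CH2OH on an sp³ backbone C → alcohol.
C–O–C with sp³ carbons on both sides and no adjacent C=O → ether.
C–O–C with sp³ carbons on both sides and no adjacent C=O → ether.
–C(=O)–O–C with C on the carbonyl side → ester.
C–S–C linkage → sulfide (thioether).
C≡C triple bond → alkyne.
Alcohol appears at: HOCH2, CH(CH2OH), CH(OH), CH(OH), CH(CH2OH) → 5.

5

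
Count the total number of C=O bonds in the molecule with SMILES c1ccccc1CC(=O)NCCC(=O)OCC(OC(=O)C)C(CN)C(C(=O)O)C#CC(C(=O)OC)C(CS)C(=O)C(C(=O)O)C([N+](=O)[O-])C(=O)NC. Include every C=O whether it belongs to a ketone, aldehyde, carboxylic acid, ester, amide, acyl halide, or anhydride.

CH2CONHCH2: amide, 1 C=O (running total 1).
CH2COOCH2: ester, 1 C=O (running total 2).
CH(OCOCH3): ester, 1 C=O (running total 3).
CH(COOH): carboxylic acid, 1 C=O (running total 4).
CH(COOCH3): ester, 1 C=O (running total 5).
CO: ketone, 1 C=O (running total 6).
CH(COOH): carboxylic acid, 1 C=O (running total 7).
CONHCH3: amide, 1 C=O (running total 8).

8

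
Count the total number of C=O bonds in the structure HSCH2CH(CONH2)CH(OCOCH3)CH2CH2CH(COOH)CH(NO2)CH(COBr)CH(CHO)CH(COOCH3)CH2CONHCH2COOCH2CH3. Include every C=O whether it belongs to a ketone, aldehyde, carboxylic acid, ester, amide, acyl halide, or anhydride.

CH(CONH2): amide, 1 C=O (running total 1).
CH(OCOCH3): ester, 1 C=O (running total 2).
CH(COOH): carboxylic acid, 1 C=O (running total 3).
CH(COBr): acyl halide, 1 C=O (running total 4).
CH(CHO): aldehyde, 1 C=O (running total 5).
CH(COOCH3): ester, 1 C=O (running total 6).
CH2CONHCH2: amide, 1 C=O (running total 7).
COOCH2CH3: ester, 1 C=O (running total 8).

8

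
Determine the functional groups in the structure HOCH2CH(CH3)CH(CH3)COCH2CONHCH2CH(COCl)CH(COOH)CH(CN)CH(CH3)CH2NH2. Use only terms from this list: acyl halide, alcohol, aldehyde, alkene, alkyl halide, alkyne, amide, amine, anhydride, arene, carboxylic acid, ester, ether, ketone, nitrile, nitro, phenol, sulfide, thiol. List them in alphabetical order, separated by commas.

Working along the chain:
  HOCH2: HO– on an sp³ carbon → alcohol.
  CO: –C(=O)– with carbon on both sides → ketone.
  CH2CONHCH2: –C(=O)–N– linkage → amide (the N is not an amine).
  CH(COCl): pendant –C(=O)X: carbonyl C bonded to C and halogen → acyl halide.
  CH(COOH): pendant –COOH: carbonyl C bonded to C and –OH → carboxylic acid.
  CH(CN): pendant –C≡N: nitrile.
  CH2NH2: –NH2 on an sp³ carbon with no adjacent C=O → amine.

acyl halide, alcohol, amide, amine, carboxylic acid, ketone, nitrile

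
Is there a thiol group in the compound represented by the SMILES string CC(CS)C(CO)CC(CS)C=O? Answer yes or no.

pendant –CH2SH → thiol.
pendant –CH2OH on an sp³ backbone C → alcohol.
pendant –CH2SH → thiol.
terminal –CHO: carbonyl C bonded to H and C → aldehyde.
The CH(CH2SH) segment supplies the thiol: pendant –CH2SH → thiol.

yes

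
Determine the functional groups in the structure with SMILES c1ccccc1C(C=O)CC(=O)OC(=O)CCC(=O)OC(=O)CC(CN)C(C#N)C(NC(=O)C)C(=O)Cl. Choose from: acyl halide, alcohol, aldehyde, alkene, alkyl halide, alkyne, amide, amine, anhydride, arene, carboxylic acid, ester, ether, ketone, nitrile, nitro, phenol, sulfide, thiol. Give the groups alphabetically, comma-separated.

Working along the chain:
  C6H5: C6H5– phenyl ring → arene.
  CH(CHO): pendant –CHO: carbonyl C bonded to C and H → aldehyde.
  CH2CO-O-COCH2: two acyl groups sharing one oxygen, –C(=O)–O–C(=O)– → anhydride.
  CH2CO-O-COCH2: two acyl groups sharing one oxygen, –C(=O)–O–C(=O)– → anhydride.
  CH(CH2NH2): pendant –CH2NH2: N on sp³ C, no adjacent C=O → amine.
  CH(CN): pendant –C≡N: nitrile.
  CH(NHCOCH3): pendant –NHC(=O)CH3: N bonded to a carbonyl → amide (not amine).
  COCl: –C(=O)Cl: carbonyl C bonded to C and to a halogen → acyl halide (not alkyl halide).

acyl halide, aldehyde, amide, amine, anhydride, arene, nitrile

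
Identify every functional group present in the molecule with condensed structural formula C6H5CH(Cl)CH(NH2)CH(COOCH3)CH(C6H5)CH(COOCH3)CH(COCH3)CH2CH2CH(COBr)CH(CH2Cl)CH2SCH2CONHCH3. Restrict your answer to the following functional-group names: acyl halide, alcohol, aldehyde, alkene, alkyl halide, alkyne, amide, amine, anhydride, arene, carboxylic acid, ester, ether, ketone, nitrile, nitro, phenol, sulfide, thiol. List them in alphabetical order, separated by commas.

C6H5– phenyl ring → arene.
halogen on an sp³ carbon → alkyl halide.
–NH2 on an sp³ carbon with no adjacent C=O → amine.
pendant –COOCH3: carbonyl C bonded to C and –OCH3 → ester.
pendant –C6H5: benzene ring → arene.
pendant –COOCH3: carbonyl C bonded to C and –OCH3 → ester.
pendant –COCH3: carbonyl C bonded to two carbons → ketone.
pendant –C(=O)X: carbonyl C bonded to C and halogen → acyl halide.
pendant –CH2X: halogen on sp³ carbon → alkyl halide.
C–S–C linkage → sulfide (thioether).
–C(=O)NHCH3: carbonyl C bonded to C and to N → amide (the N is not an amine).

acyl halide, alkyl halide, amide, amine, arene, ester, ketone, sulfide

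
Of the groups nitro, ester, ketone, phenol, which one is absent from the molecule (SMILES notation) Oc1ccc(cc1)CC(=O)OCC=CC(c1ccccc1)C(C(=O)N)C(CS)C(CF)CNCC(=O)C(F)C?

nitro

ketone: present (CO — –C(=O)– with carbon on both sides → ketone).
ester: present (CH2COOCH2 — –C(=O)–O–C with C on the carbonyl side → ester).
phenol: present (HOC6H4 — –OH attached directly to an aromatic ring → phenol (not alcohol); the ring itself is an arene).
nitro: no segment matches this pattern.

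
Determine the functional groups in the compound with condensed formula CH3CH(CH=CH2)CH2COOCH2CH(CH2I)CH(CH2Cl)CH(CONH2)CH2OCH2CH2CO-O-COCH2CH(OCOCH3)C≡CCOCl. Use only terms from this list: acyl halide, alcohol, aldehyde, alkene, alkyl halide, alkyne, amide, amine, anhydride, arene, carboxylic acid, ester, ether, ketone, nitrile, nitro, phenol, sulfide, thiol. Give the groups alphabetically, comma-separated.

pendant –CH=CH2: C=C double bond → alkene.
–C(=O)–O–C with C on the carbonyl side → ester.
pendant –CH2X: halogen on sp³ carbon → alkyl halide.
pendant –CH2X: halogen on sp³ carbon → alkyl halide.
pendant –CONH2: carbonyl C bonded to C and N → amide.
C–O–C with sp³ carbons on both sides and no adjacent C=O → ether.
two acyl groups sharing one oxygen, –C(=O)–O–C(=O)– → anhydride.
pendant –OC(=O)CH3: an acyloxy group → ester.
C≡C triple bond → alkyne.
–C(=O)Cl: carbonyl C bonded to C and to a halogen → acyl halide (not alkyl halide).

acyl halide, alkene, alkyl halide, alkyne, amide, anhydride, ester, ether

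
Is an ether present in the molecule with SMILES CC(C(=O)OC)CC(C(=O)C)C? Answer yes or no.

pendant –COOCH3: carbonyl C bonded to C and –OCH3 → ester.
pendant –COCH3: carbonyl C bonded to two carbons → ketone.
In CH(COOCH3), the C–O–C oxygen is adjacent to a C=O, so it belongs to an ester, not an ether.
The groups actually present are: ester, ketone.

no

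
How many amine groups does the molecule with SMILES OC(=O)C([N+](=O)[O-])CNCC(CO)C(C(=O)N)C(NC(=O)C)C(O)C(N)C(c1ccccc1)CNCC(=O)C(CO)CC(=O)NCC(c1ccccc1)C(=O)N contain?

Working along the chain:
  HOOC: –COOH: carbonyl C bonded to –OH and C → carboxylic acid (the –OH is not a separate alcohol).
  CH(NO2): –NO2 on an sp³ carbon → nitro (the N=O is not a carbonyl).
  CH2NHCH2: C–N–C with sp³ carbons and no adjacent C=O → amine (secondary).
  CH(CH2OH): pendant –CH2OH on an sp³ backbone C → alcohol.
  CH(CONH2): pendant –CONH2: carbonyl C bonded to C and N → amide.
  CH(NHCOCH3): pendant –NHC(=O)CH3: N bonded to a carbonyl → amide (not amine).
  CH(OH): –OH on an sp³ carbon → alcohol (secondary).
  CH(NH2): –NH2 on an sp³ carbon with no adjacent C=O → amine.
  CH(C6H5): pendant –C6H5: benzene ring → arene.
  CH2NHCH2: C–N–C with sp³ carbons and no adjacent C=O → amine (secondary).
  CO: –C(=O)– with carbon on both sides → ketone.
  CH(CH2OH): pendant –CH2OH on an sp³ backbone C → alcohol.
  CH2CONHCH2: –C(=O)–N– linkage → amide (the N is not an amine).
  CH(C6H5): pendant –C6H5: benzene ring → arene.
  CONH2: –C(=O)NH2: carbonyl C bonded to C and to N → amide (the N is not a separate amine).
Amine appears at: CH2NHCH2, CH(NH2), CH2NHCH2 → 3.

3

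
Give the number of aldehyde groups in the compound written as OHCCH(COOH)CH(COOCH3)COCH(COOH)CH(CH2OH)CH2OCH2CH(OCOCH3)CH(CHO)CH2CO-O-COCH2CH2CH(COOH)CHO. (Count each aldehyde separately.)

terminal –CHO: carbonyl C bonded to H and C → aldehyde.
pendant –COOH: carbonyl C bonded to C and –OH → carboxylic acid.
pendant –COOCH3: carbonyl C bonded to C and –OCH3 → ester.
–C(=O)– with carbon on both sides → ketone.
pendant –COOH: carbonyl C bonded to C and –OH → carboxylic acid.
pendant –CH2OH on an sp³ backbone C → alcohol.
C–O–C with sp³ carbons on both sides and no adjacent C=O → ether.
pendant –OC(=O)CH3: an acyloxy group → ester.
pendant –CHO: carbonyl C bonded to C and H → aldehyde.
two acyl groups sharing one oxygen, –C(=O)–O–C(=O)– → anhydride.
pendant –COOH: carbonyl C bonded to C and –OH → carboxylic acid.
terminal –CHO: carbonyl C bonded to H and C → aldehyde.
Aldehyde appears at: OHC, CH(CHO), CHO → 3.

3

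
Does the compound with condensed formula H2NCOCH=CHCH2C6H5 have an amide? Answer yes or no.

yes

Working along the chain:
  H2NCO: –C(=O)NH2: carbonyl C bonded to C and to N → amide (the N is not a separate amine).
  CH=CH: C=C double bond → alkene.
  C6H5: –C6H5 phenyl ring → arene.
The H2NCO segment supplies the amide: –C(=O)NH2: carbonyl C bonded to C and to N → amide (the N is not a separate amine).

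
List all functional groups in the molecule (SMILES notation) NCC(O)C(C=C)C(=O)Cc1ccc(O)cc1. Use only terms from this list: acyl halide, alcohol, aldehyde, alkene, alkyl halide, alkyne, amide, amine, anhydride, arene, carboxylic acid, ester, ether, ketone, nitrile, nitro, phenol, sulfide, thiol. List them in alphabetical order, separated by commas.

alcohol, alkene, amine, arene, ketone, phenol

Taking each segment in turn:
  H2NCH2: –NH2 on an sp³ carbon with no adjacent C=O → amine.
  CH(OH): –OH on an sp³ carbon → alcohol (secondary).
  CH(CH=CH2): pendant –CH=CH2: C=C double bond → alkene.
  CO: –C(=O)– with carbon on both sides → ketone.
  C6H4OH: –OH attached directly to an aromatic ring → phenol (not alcohol); the ring itself is an arene.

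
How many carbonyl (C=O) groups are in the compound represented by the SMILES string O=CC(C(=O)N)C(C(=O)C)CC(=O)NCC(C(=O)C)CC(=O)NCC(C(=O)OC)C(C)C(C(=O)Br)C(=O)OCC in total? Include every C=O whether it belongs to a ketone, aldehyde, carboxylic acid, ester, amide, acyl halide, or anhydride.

OHC: aldehyde, 1 C=O (running total 1).
CH(CONH2): amide, 1 C=O (running total 2).
CH(COCH3): ketone, 1 C=O (running total 3).
CH2CONHCH2: amide, 1 C=O (running total 4).
CH(COCH3): ketone, 1 C=O (running total 5).
CH2CONHCH2: amide, 1 C=O (running total 6).
CH(COOCH3): ester, 1 C=O (running total 7).
CH(COBr): acyl halide, 1 C=O (running total 8).
COOCH2CH3: ester, 1 C=O (running total 9).

9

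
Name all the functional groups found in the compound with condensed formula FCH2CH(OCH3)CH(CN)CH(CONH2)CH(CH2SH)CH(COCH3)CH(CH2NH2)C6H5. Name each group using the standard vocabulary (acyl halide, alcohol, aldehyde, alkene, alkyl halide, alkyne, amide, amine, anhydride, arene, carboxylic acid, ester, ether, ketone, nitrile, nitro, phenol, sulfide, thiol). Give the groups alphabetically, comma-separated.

Reading the structure from left to right:
  FCH2: halogen on an sp³ carbon → alkyl halide.
  CH(OCH3): pendant –OCH3: C–O–C with sp³ C, no adjacent C=O → ether.
  CH(CN): pendant –C≡N: nitrile.
  CH(CONH2): pendant –CONH2: carbonyl C bonded to C and N → amide.
  CH(CH2SH): pendant –CH2SH → thiol.
  CH(COCH3): pendant –COCH3: carbonyl C bonded to two carbons → ketone.
  CH(CH2NH2): pendant –CH2NH2: N on sp³ C, no adjacent C=O → amine.
  C6H5: –C6H5 phenyl ring → arene.

alkyl halide, amide, amine, arene, ether, ketone, nitrile, thiol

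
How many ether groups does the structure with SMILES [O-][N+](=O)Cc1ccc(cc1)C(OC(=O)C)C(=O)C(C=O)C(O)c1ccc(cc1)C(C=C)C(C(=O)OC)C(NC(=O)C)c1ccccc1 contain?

0

Taking each segment in turn:
  O2NCH2: –NO2 on carbon → nitro group.
  C6H4: para-disubstituted benzene ring → arene.
  CH(OCOCH3): pendant –OC(=O)CH3: an acyloxy group → ester.
  CO: –C(=O)– with carbon on both sides → ketone.
  CH(CHO): pendant –CHO: carbonyl C bonded to C and H → aldehyde.
  CH(OH): –OH on an sp³ carbon → alcohol (secondary).
  C6H4: para-disubstituted benzene ring → arene.
  CH(CH=CH2): pendant –CH=CH2: C=C double bond → alkene.
  CH(COOCH3): pendant –COOCH3: carbonyl C bonded to C and –OCH3 → ester.
  CH(NHCOCH3): pendant –NHC(=O)CH3: N bonded to a carbonyl → amide (not amine).
  C6H5: –C6H5 phenyl ring → arene.
No segment is a ether: CH(OCOCH3) is ester, not ether; CH(OH) is alcohol, not ether; CH(COOCH3) is ester, not ether. → 0.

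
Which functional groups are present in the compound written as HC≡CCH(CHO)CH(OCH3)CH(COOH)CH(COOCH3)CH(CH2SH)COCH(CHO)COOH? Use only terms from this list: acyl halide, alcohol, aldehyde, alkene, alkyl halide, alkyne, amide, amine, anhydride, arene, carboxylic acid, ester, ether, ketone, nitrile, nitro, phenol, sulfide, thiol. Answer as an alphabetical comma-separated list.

aldehyde, alkyne, carboxylic acid, ester, ether, ketone, thiol

Taking each segment in turn:
  HC≡C: C≡C triple bond → alkyne.
  CH(CHO): pendant –CHO: carbonyl C bonded to C and H → aldehyde.
  CH(OCH3): pendant –OCH3: C–O–C with sp³ C, no adjacent C=O → ether.
  CH(COOH): pendant –COOH: carbonyl C bonded to C and –OH → carboxylic acid.
  CH(COOCH3): pendant –COOCH3: carbonyl C bonded to C and –OCH3 → ester.
  CH(CH2SH): pendant –CH2SH → thiol.
  CO: –C(=O)– with carbon on both sides → ketone.
  CH(CHO): pendant –CHO: carbonyl C bonded to C and H → aldehyde.
  COOH: –COOH: carbonyl C bonded to –OH and C → carboxylic acid (the –OH is not a separate alcohol).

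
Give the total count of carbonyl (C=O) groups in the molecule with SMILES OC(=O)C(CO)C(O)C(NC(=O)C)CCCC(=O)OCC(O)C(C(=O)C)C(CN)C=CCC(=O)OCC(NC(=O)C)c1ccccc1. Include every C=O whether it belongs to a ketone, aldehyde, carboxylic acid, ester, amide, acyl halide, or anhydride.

HOOC: carboxylic acid, 1 C=O (running total 1).
CH(NHCOCH3): amide, 1 C=O (running total 2).
CH2COOCH2: ester, 1 C=O (running total 3).
CH(COCH3): ketone, 1 C=O (running total 4).
CH2COOCH2: ester, 1 C=O (running total 5).
CH(NHCOCH3): amide, 1 C=O (running total 6).

6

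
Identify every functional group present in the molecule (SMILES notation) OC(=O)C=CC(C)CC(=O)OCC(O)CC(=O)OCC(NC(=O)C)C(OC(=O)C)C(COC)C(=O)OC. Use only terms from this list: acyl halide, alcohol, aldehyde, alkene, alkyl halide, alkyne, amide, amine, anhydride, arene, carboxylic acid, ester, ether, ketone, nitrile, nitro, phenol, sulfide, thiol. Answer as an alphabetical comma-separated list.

Taking each segment in turn:
  HOOC: –COOH: carbonyl C bonded to –OH and C → carboxylic acid (the –OH is not a separate alcohol).
  CH=CH: C=C double bond → alkene.
  CH2COOCH2: –C(=O)–O–C with C on the carbonyl side → ester.
  CH(OH): –OH on an sp³ carbon → alcohol (secondary).
  CH2COOCH2: –C(=O)–O–C with C on the carbonyl side → ester.
  CH(NHCOCH3): pendant –NHC(=O)CH3: N bonded to a carbonyl → amide (not amine).
  CH(OCOCH3): pendant –OC(=O)CH3: an acyloxy group → ester.
  CH(CH2OCH3): pendant –CH2OCH3: C–O–C linkage → ether.
  COOCH3: –C(=O)OCH3: carbonyl C bonded to C and to –OCH3 → ester (not ketone + ether).

alcohol, alkene, amide, carboxylic acid, ester, ether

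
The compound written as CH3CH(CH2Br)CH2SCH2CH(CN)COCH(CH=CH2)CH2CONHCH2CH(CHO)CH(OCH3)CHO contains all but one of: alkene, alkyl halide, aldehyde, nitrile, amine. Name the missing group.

alkyl halide: present (CH(CH2Br) — pendant –CH2X: halogen on sp³ carbon → alkyl halide).
alkene: present (CH(CH=CH2) — pendant –CH=CH2: C=C double bond → alkene).
aldehyde: present (CH(CHO) — pendant –CHO: carbonyl C bonded to C and H → aldehyde).
nitrile: present (CH(CN) — pendant –C≡N: nitrile).
amine: absent. In CH2CONHCH2, the nitrogen is bonded directly to a carbonyl carbon, making it part of an amide, not a free amine.

amine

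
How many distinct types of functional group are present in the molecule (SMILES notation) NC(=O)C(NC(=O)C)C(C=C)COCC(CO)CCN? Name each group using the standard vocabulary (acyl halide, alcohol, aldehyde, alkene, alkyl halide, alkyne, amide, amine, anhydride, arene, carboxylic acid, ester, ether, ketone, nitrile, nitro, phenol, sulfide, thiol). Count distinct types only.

5

–C(=O)NH2: carbonyl C bonded to C and to N → amide (the N is not a separate amine).
pendant –NHC(=O)CH3: N bonded to a carbonyl → amide (not amine).
pendant –CH=CH2: C=C double bond → alkene.
C–O–C with sp³ carbons on both sides and no adjacent C=O → ether.
pendant –CH2OH on an sp³ backbone C → alcohol.
–NH2 on an sp³ carbon with no adjacent C=O → amine.
Distinct types present: alcohol, alkene, amide, amine, ether.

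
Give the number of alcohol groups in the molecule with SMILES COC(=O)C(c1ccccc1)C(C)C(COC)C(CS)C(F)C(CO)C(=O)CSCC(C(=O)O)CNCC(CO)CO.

CH3O–C(=O)–: carbonyl C bonded to C and to –OCH3 → ester (not ketone + ether).
pendant –C6H5: benzene ring → arene.
pendant –CH2OCH3: C–O–C linkage → ether.
pendant –CH2SH → thiol.
halogen on an sp³ carbon → alkyl halide.
pendant –CH2OH on an sp³ backbone C → alcohol.
–C(=O)– with carbon on both sides → ketone.
C–S–C linkage → sulfide (thioether).
pendant –COOH: carbonyl C bonded to C and –OH → carboxylic acid.
C–N–C with sp³ carbons and no adjacent C=O → amine (secondary).
pendant –CH2OH on an sp³ backbone C → alcohol.
–OH on an sp³ carbon → alcohol.
Alcohol appears at: CH(CH2OH), CH(CH2OH), CH2OH → 3.

3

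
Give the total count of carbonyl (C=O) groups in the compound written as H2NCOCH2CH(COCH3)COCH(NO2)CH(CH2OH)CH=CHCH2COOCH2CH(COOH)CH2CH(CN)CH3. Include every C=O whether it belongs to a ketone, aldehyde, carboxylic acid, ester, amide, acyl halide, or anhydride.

5

H2NCO: amide, 1 C=O (running total 1).
CH(COCH3): ketone, 1 C=O (running total 2).
CO: ketone, 1 C=O (running total 3).
CH2COOCH2: ester, 1 C=O (running total 4).
CH(COOH): carboxylic acid, 1 C=O (running total 5).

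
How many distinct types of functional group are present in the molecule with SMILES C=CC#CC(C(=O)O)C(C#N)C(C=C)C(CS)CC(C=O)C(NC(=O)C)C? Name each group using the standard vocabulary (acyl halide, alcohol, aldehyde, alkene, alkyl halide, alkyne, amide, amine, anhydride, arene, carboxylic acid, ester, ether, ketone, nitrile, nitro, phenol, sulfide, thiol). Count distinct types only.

Working along the chain:
  CH2=CH: C=C double bond → alkene.
  C≡C: C≡C triple bond → alkyne.
  CH(COOH): pendant –COOH: carbonyl C bonded to C and –OH → carboxylic acid.
  CH(CN): pendant –C≡N: nitrile.
  CH(CH=CH2): pendant –CH=CH2: C=C double bond → alkene.
  CH(CH2SH): pendant –CH2SH → thiol.
  CH(CHO): pendant –CHO: carbonyl C bonded to C and H → aldehyde.
  CH(NHCOCH3): pendant –NHC(=O)CH3: N bonded to a carbonyl → amide (not amine).
Distinct types present: aldehyde, alkene, alkyne, amide, carboxylic acid, nitrile, thiol.

7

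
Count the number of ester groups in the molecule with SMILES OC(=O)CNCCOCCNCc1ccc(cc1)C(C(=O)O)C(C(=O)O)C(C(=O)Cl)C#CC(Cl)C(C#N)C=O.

Reading the structure from left to right:
  HOOC: –COOH: carbonyl C bonded to –OH and C → carboxylic acid (the –OH is not a separate alcohol).
  CH2NHCH2: C–N–C with sp³ carbons and no adjacent C=O → amine (secondary).
  CH2OCH2: C–O–C with sp³ carbons on both sides and no adjacent C=O → ether.
  CH2NHCH2: C–N–C with sp³ carbons and no adjacent C=O → amine (secondary).
  C6H4: para-disubstituted benzene ring → arene.
  CH(COOH): pendant –COOH: carbonyl C bonded to C and –OH → carboxylic acid.
  CH(COOH): pendant –COOH: carbonyl C bonded to C and –OH → carboxylic acid.
  CH(COCl): pendant –C(=O)X: carbonyl C bonded to C and halogen → acyl halide.
  C≡C: C≡C triple bond → alkyne.
  CH(Cl): halogen on an sp³ carbon → alkyl halide.
  CH(CN): pendant –C≡N: nitrile.
  CHO: terminal –CHO: carbonyl C bonded to H and C → aldehyde.
No segment is a ester: HOOC is carboxylic acid, not ester; CH2OCH2 is ether, not ester; CH(COOH) is carboxylic acid, not ester. → 0.

0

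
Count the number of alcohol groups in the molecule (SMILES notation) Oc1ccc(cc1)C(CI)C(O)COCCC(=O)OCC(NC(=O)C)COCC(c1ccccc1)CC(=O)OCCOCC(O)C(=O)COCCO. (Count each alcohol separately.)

3

–OH attached directly to an aromatic ring → phenol (not alcohol); the ring itself is an arene.
pendant –CH2X: halogen on sp³ carbon → alkyl halide.
–OH on an sp³ carbon → alcohol (secondary).
C–O–C with sp³ carbons on both sides and no adjacent C=O → ether.
–C(=O)–O–C with C on the carbonyl side → ester.
pendant –NHC(=O)CH3: N bonded to a carbonyl → amide (not amine).
C–O–C with sp³ carbons on both sides and no adjacent C=O → ether.
pendant –C6H5: benzene ring → arene.
–C(=O)–O–C with C on the carbonyl side → ester.
C–O–C with sp³ carbons on both sides and no adjacent C=O → ether.
–OH on an sp³ carbon → alcohol (secondary).
–C(=O)– with carbon on both sides → ketone.
C–O–C with sp³ carbons on both sides and no adjacent C=O → ether.
–OH on an sp³ carbon → alcohol.
Alcohol appears at: CH(OH), CH(OH), CH2OH → 3.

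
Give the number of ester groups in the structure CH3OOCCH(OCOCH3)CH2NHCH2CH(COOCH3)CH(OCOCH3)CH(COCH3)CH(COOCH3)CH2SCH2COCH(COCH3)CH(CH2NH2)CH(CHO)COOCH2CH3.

6

Reading the structure from left to right:
  CH3OOC: CH3O–C(=O)–: carbonyl C bonded to C and to –OCH3 → ester (not ketone + ether).
  CH(OCOCH3): pendant –OC(=O)CH3: an acyloxy group → ester.
  CH2NHCH2: C–N–C with sp³ carbons and no adjacent C=O → amine (secondary).
  CH(COOCH3): pendant –COOCH3: carbonyl C bonded to C and –OCH3 → ester.
  CH(OCOCH3): pendant –OC(=O)CH3: an acyloxy group → ester.
  CH(COCH3): pendant –COCH3: carbonyl C bonded to two carbons → ketone.
  CH(COOCH3): pendant –COOCH3: carbonyl C bonded to C and –OCH3 → ester.
  CH2SCH2: C–S–C linkage → sulfide (thioether).
  CO: –C(=O)– with carbon on both sides → ketone.
  CH(COCH3): pendant –COCH3: carbonyl C bonded to two carbons → ketone.
  CH(CH2NH2): pendant –CH2NH2: N on sp³ C, no adjacent C=O → amine.
  CH(CHO): pendant –CHO: carbonyl C bonded to C and H → aldehyde.
  COOCH2CH3: –C(=O)OCH2CH3: carbonyl C bonded to C and to –OEt → ester.
Ester appears at: CH3OOC, CH(OCOCH3), CH(COOCH3), CH(OCOCH3), CH(COOCH3), COOCH2CH3 → 6.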